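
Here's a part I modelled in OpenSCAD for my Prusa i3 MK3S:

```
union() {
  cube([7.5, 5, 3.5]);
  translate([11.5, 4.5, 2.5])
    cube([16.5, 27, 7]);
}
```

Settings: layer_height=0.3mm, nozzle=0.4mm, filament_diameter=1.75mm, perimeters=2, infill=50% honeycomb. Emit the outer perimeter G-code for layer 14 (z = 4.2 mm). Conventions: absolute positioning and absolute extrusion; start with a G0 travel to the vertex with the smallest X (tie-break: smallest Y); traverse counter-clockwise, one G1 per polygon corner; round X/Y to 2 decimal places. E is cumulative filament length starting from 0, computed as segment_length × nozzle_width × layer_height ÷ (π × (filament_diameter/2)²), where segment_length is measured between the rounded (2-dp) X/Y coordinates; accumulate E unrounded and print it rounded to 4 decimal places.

G0 X11.50 Y4.50 Z4.20
G1 X28.00 Y4.50 E0.8232
G1 X28.00 Y31.50 E2.1702
G1 X11.50 Y31.50 E2.9934
G1 X11.50 Y4.50 E4.3404

At z = 4.2 mm: the cube is not intersected at this z (z outside [0, 3.5]); the 16.5×27 cube at (11.5, 4.5) contributes its full rectangle; Combining (union): only the 16.5×27 cube at (11.5, 4.5) is present, so the union is just that shape — 1 connected region. The outline is a single polygon with 4 vertices. Extrusion per mm of travel: 0.4 × 0.3 / (π × 0.875²) = 0.049890. Accumulating E over each segment gives final E = 4.3404.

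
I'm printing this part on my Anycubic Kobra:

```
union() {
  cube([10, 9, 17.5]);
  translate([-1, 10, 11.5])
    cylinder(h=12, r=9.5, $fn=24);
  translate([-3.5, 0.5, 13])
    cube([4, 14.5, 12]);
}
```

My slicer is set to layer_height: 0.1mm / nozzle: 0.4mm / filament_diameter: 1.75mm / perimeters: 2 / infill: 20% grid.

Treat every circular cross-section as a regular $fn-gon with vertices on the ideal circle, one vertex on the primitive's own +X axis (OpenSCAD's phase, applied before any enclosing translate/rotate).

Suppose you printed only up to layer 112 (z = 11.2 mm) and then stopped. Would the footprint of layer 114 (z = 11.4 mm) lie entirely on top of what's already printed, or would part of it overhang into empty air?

entirely on top

Compare the two slices. At z = 11.2: the cube is present — its section is the full 10×9 rectangle (area 90.00 mm²); the cylinder at (-1, 10) is not intersected at this z (z outside [11.5, 23.5]); the cube at (-3.5, 0.5) is absent (z outside [13, 25]); Combining (union): only the 10×9 cube is present, so the union is just that shape — area = 90.00 mm². At z = 11.4: the cube is present — its section is the full 10×9 rectangle (area 90.00 mm²); the cylinder at (-1, 10) is absent (z outside [11.5, 23.5]); the cube at (-3.5, 0.5) is not intersected at this z (z outside [13, 25]); Taking the union: only the 10×9 cube is present, so the union is just that shape — area = 90.00 mm². Checking containment: the cross-section at z = 11.4 is a subset of the cross-section at z = 11.2.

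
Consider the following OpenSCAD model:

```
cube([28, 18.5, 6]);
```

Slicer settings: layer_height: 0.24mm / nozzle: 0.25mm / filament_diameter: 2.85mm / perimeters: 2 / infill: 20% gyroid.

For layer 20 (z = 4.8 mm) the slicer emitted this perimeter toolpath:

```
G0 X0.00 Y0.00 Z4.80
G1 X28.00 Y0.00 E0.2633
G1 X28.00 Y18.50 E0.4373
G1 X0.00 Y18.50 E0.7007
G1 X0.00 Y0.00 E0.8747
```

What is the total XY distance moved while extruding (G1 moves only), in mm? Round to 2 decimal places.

93.00 mm

Sum the Euclidean lengths of each G1 segment: total = 93.00 mm.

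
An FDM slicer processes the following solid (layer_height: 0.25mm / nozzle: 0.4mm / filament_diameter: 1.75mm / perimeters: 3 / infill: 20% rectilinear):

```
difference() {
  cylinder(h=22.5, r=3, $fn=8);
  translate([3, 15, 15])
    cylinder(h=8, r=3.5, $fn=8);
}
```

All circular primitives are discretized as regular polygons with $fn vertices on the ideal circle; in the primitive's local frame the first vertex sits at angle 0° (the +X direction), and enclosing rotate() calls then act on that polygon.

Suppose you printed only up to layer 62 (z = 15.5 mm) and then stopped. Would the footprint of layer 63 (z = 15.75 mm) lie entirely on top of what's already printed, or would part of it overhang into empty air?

Compare the two slices. At z = 15.5: the cylinder: section is a regular 8-gon, circumradius r=3 (area = (8/2)·3.000²·sin(360°/8) = 25.46 mm²); the r=3.5 cylinder at (3, 15) contributes a regular 8-gon of circumradius 3.5 (area = (8/2)·3.500²·sin(360°/8) = 34.65 mm²); After the difference (first − rest): starting from the r=3 cylinder (25.46 mm²), the r=3.5 cylinder at (3, 15) misses the remaining region (no effect) — area = 25.46 mm². At z = 15.75: the cylinder: section is a regular 8-gon, circumradius r=3 (area = (8/2)·3.000²·sin(360°/8) = 25.46 mm²); the r=3.5 cylinder at (3, 15) gives a regular 8-gon of circumradius 3.5 (constant along its height) (area = (8/2)·3.500²·sin(360°/8) = 34.65 mm²); Subtracting the remaining from the first: starting from the r=3 cylinder (25.46 mm²), the r=3.5 cylinder at (3, 15) misses the remaining region (no effect) — area = 25.46 mm². Checking containment: the cross-section at z = 15.75 is a subset of the cross-section at z = 15.5.

entirely on top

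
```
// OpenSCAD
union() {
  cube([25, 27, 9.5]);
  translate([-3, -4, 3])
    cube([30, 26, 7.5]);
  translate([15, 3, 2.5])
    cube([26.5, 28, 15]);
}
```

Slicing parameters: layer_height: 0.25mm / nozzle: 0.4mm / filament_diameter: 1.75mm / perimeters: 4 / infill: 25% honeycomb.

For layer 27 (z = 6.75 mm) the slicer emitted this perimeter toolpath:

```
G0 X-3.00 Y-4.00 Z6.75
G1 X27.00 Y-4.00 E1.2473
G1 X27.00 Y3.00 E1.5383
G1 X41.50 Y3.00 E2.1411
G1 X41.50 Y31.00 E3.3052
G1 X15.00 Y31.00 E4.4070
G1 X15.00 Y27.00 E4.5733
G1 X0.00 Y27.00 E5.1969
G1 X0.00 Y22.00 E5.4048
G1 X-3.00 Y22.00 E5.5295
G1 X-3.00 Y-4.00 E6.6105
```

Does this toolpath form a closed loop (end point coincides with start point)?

yes

Start point (G0): (-3.00, -4.00). End point (last G1): the path returns to the start — closed.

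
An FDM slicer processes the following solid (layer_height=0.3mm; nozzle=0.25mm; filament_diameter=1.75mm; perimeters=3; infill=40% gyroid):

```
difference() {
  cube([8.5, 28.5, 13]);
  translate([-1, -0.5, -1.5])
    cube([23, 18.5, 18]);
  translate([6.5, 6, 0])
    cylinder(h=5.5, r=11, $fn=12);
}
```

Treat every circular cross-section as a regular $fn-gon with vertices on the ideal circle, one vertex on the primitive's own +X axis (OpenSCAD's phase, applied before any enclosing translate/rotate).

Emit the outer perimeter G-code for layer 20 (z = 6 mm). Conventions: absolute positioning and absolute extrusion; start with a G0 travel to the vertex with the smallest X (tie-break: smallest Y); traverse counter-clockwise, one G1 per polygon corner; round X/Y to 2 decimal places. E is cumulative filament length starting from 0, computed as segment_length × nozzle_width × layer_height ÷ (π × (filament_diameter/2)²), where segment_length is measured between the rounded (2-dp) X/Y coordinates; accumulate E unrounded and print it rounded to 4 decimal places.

At z = 6 mm: the cube is present — its section is the full 8.5×28.5 rectangle; the cube at (-1, -0.5) (footprint 23×18.5) is included at this height; the cylinder at (6.5, 6) is not intersected at this z (z outside [0, 5.5]); After the difference (first − rest): starting from the 8.5×28.5 cube, the 23×18.5 cube at (-1, -0.5) partially overlaps it — only the 153.00 mm² overlap (of its 425.50 mm²) is removed, clipping the outline — 1 connected region. The outline is a single polygon with 4 vertices. Extrusion per mm of travel: 0.25 × 0.3 / (π × 0.875²) = 0.031181. Accumulating E over each segment gives final E = 1.1849.

G0 X0.00 Y18.00 Z6.00
G1 X8.50 Y18.00 E0.2650
G1 X8.50 Y28.50 E0.5924
G1 X0.00 Y28.50 E0.8575
G1 X0.00 Y18.00 E1.1849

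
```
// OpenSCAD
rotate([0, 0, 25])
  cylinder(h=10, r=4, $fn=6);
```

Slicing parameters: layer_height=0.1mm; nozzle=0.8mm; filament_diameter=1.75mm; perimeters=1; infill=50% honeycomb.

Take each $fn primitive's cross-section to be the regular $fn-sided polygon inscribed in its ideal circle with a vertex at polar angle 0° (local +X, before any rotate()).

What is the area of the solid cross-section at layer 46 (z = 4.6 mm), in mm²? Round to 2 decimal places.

41.57 mm²

At z = 4.6 mm: the r=4 cylinder gives a regular 6-gon of circumradius 4 (constant along its height) (area = (6/2)·4.000²·sin(360°/6) = 41.57 mm²); (rotated 25° about Z; rotation is an isometry so areas/perimeters/island counts are preserved). Overall, the cross-section is a single solid region. Net area = 41.57 mm².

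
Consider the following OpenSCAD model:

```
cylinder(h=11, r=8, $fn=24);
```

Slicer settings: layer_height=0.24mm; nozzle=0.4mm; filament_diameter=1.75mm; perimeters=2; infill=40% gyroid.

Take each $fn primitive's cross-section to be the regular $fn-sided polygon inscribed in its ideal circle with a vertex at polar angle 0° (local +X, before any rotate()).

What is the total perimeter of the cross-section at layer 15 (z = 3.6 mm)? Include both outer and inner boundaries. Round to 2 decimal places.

50.12 mm

At z = 3.6 mm: the cylinder: section is a regular 24-gon, circumradius r=8 (perimeter = 2·24·8.000·sin(180°/24) = 50.12 mm). Overall, the cross-section is a single solid region. Total boundary length (outer) = 50.12 mm.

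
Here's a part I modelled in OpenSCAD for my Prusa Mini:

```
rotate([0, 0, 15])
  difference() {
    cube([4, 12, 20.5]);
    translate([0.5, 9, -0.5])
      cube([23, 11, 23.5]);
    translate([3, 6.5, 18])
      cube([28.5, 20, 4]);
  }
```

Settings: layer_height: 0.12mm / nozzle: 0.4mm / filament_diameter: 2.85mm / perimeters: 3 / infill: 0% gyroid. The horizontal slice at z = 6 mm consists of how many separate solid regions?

At z = 6 mm: the cube is present — its section is the full 4×12 rectangle; the cube at (0.5, 9) (footprint 23×11) is included at this height; the cube at (3, 6.5) is absent (z outside [18, 22]); Taking the first minus the rest: starting from the 4×12 cube, the 23×11 cube at (0.5, 9) partially overlaps it — only the 10.50 mm² overlap (of its 253.00 mm²) is removed, clipping the outline — 1 connected region; (rotated 15° about Z; rotation is an isometry so areas/perimeters/island counts are preserved). The result has 1 disconnected region.

1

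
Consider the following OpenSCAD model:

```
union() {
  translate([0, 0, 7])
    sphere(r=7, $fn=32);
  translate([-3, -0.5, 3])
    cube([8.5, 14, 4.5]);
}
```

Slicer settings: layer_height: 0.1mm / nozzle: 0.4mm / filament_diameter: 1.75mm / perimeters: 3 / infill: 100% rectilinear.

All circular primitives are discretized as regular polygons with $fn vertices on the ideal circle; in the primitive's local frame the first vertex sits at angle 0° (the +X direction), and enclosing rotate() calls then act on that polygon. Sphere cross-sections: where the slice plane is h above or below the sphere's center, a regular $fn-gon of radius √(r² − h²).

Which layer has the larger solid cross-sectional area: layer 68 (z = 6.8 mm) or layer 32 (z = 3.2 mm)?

Layer 68 (z = 6.8): the sphere: section is a regular 32-gon, circumradius = √(r²−h²) = √(7²−0.2²) = 6.997 (area = (32/2)·6.997²·sin(360°/32) = 152.83 mm²); the 8.5×14 cube at (-3, -0.5) contributes its full rectangle (area 119.00 mm²); Taking the union: the regions partially overlap — summed areas 271.83 mm² minus the doubly-counted overlap 58.40 mm² gives 213.42 mm² — area = 213.42 mm². So its area = 213.42 mm². Layer 32 (z = 3.2): the r=7 sphere contributes a regular 32-gon of circumradius √(7²−3.8²) = 5.879 (area = (32/2)·5.879²·sin(360°/32) = 107.88 mm²); the cube at (-3, -0.5) is present — its section is the full 8.5×14 rectangle (area 119.00 mm²); Taking the union: the regions partially overlap — summed areas 226.88 mm² minus the doubly-counted overlap 47.51 mm² gives 179.37 mm² — area = 179.37 mm². So its area = 179.37 mm². Layer 68 is larger (213.42 vs 179.37 mm²).

layer 68 (z = 6.8 mm)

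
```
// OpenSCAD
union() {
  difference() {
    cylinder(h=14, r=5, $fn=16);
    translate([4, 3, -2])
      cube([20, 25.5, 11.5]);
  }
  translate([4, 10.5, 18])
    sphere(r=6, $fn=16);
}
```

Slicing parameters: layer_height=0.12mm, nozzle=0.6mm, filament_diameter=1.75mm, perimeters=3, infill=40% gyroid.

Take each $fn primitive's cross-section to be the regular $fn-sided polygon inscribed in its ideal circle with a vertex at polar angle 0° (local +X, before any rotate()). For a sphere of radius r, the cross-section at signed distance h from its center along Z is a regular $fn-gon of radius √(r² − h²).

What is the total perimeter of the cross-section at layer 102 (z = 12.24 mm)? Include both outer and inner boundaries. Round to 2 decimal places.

41.70 mm

At z = 12.24 mm: the r=5 cylinder gives a regular 16-gon of circumradius 5 (constant along its height) (perimeter = 2·16·5.000·sin(180°/16) = 31.21 mm); the cube at (4, 3) is not intersected at this z (z outside [-2, 9.5]); After the difference (first − rest): none of the subtracted shapes is present at this height, so the r=5 cylinder is unchanged — boundary = 31.21 mm; the r=6 sphere at (4, 10.5) contributes a regular 16-gon of circumradius √(6²−5.76²) = 1.680 (perimeter = 2·16·1.680·sin(180°/16) = 10.49 mm); Combining (union): the 2 present regions are separate (no shared area or edge), so areas and boundary lengths simply add and each stays a separate island — boundary = 41.70 mm. Overall, the cross-section has 2 separate islands. Total boundary length (outer) = 41.70 mm.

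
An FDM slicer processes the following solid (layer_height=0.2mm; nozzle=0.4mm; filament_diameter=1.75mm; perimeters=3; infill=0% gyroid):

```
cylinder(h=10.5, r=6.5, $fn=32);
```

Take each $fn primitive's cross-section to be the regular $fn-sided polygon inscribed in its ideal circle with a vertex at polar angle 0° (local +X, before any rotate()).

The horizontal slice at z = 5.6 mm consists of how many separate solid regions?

At z = 5.6 mm: the r=6.5 cylinder contributes a regular 32-gon of circumradius 6.5. The result has 1 disconnected region.

1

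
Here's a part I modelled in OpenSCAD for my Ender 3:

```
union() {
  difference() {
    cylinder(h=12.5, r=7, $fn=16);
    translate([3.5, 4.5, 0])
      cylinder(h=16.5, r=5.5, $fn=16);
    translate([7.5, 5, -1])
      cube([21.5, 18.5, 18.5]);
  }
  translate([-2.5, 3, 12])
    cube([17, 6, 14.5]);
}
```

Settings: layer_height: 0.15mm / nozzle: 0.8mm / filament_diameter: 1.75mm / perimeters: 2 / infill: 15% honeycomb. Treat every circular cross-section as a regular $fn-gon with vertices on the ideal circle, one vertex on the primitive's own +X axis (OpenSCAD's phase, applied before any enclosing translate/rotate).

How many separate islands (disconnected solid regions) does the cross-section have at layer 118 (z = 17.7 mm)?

1

At z = 17.7 mm: the cylinder does not reach this height (z outside [0, 12.5]); the cylinder at (3.5, 4.5) is not intersected at this z (z outside [0, 16.5]); the cube at (7.5, 5) is absent (z outside [-1, 17.5]); Subtracting the remaining from the first: the first operand is absent here, so nothing remains; the cube at (-2.5, 3) (footprint 17×6) is included at this height; Combining (union): only the 17×6 cube at (-2.5, 3) is present, so the union is just that shape — 1 connected region. Overall, the cross-section is a single solid region. Island count = 1.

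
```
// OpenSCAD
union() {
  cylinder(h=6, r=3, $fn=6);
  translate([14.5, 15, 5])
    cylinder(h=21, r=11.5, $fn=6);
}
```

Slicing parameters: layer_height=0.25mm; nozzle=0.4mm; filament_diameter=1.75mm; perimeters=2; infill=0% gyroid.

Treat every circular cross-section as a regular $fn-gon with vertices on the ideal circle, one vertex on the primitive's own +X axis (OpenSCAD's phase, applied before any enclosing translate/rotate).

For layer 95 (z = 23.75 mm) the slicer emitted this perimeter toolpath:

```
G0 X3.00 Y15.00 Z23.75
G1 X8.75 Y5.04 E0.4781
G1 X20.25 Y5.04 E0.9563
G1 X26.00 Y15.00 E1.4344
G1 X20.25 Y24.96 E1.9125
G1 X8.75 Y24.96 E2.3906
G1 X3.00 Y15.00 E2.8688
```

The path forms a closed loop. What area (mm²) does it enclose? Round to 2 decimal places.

343.62 mm²

Apply the shoelace formula to the sequence of (X, Y) vertices; enclosed area = 343.62 mm².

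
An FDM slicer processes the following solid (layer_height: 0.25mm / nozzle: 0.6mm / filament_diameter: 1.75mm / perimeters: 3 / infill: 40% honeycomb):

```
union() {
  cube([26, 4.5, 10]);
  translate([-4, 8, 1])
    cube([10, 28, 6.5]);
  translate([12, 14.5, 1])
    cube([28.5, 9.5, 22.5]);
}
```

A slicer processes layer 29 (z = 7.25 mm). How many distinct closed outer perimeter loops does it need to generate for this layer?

At z = 7.25 mm: the cube is present — its section is the full 26×4.5 rectangle; the 10×28 cube at (-4, 8) contributes its full rectangle; the cube at (12, 14.5) is present — its section is the full 28.5×9.5 rectangle; Combining (union): the 3 present regions are separate (no shared area or edge), so areas and boundary lengths simply add and each stays a separate island — 3 connected regions. The result has 3 disconnected regions.

3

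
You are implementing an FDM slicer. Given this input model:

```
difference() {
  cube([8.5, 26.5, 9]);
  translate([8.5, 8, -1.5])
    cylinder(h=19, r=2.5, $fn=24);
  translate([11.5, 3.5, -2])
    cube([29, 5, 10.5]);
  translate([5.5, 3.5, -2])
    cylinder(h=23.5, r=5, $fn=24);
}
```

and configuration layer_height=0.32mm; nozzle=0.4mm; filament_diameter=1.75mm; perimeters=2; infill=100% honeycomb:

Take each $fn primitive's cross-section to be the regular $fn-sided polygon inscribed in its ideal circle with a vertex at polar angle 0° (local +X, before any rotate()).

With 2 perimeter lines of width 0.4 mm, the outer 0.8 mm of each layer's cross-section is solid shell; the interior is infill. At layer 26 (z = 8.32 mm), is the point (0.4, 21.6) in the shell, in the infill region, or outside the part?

shell

At z = 8.32 mm: the cube is present — its section is the full 8.5×26.5 rectangle; the r=2.5 cylinder at (8.5, 8) gives a regular 24-gon of circumradius 2.5 (constant along its height); the cube at (11.5, 3.5) is present — its section is the full 29×5 rectangle; the r=5 cylinder at (5.5, 3.5) contributes a regular 24-gon of circumradius 5; Taking the first minus the rest: starting from the 8.5×26.5 cube, the r=2.5 cylinder at (8.5, 8) partially overlaps it — only the 9.71 mm² overlap (of its 19.41 mm²) is removed, clipping the outline; the 29×5 cube at (11.5, 3.5) misses the remaining region (no effect); the r=5 cylinder at (5.5, 3.5) partially overlaps it — only the 54.63 mm² overlap (of its 77.65 mm²) is removed, clipping the outline — 1 connected region. Overall, the cross-section is a single solid region. The nearest boundary edge runs (0.00, 0.00)→(0.00, 26.50); distance from the point to it = 0.40 mm. The point is inside the cross-section, 0.40 mm from the nearest boundary — within the 0.8 mm shell band (2 × 0.4).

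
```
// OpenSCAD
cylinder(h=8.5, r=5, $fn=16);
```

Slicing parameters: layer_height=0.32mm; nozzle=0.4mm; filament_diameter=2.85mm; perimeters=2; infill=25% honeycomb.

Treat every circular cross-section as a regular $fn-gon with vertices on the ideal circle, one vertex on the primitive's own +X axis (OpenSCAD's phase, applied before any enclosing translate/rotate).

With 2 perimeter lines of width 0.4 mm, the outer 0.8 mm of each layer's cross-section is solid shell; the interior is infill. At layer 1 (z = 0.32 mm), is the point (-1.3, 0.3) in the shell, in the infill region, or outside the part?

At z = 0.32 mm: the cylinder: section is a regular 16-gon, circumradius r=5. Overall, the cross-section is a single solid region. The nearest boundary edge runs (-4.62, 1.91)→(-5.00, 0.00); distance from the point to it = 3.57 mm. The point is inside the cross-section and 3.57 mm from the nearest boundary — more than the 0.8 mm shell width (2 × 0.4), so it's in the infill interior.

infill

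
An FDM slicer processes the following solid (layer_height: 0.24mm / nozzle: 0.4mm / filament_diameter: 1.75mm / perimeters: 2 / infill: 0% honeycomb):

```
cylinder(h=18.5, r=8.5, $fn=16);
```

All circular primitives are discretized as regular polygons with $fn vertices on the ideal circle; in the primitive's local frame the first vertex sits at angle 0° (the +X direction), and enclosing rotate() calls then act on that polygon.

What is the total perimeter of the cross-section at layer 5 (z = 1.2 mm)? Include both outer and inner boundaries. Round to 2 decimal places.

At z = 1.2 mm: the r=8.5 cylinder contributes a regular 16-gon of circumradius 8.5 (perimeter = 2·16·8.500·sin(180°/16) = 53.06 mm). Overall, the cross-section is a single solid region. Total boundary length (outer) = 53.06 mm.

53.06 mm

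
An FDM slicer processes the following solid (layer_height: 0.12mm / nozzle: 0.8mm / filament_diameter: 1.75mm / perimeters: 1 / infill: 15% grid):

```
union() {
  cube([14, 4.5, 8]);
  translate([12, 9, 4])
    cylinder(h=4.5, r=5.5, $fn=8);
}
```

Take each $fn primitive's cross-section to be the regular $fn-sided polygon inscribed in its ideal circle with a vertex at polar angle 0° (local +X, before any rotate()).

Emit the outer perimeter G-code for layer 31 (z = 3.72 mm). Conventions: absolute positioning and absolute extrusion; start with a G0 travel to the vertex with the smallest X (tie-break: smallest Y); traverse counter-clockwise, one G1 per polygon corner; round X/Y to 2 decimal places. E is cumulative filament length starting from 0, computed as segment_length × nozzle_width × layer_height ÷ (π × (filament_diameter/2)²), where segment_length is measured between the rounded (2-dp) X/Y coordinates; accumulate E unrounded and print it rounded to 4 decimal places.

G0 X0.00 Y0.00 Z3.72
G1 X14.00 Y0.00 E0.5588
G1 X14.00 Y4.50 E0.7384
G1 X0.00 Y4.50 E1.2971
G1 X0.00 Y0.00 E1.4767

At z = 3.72 mm: the cube is present — its section is the full 14×4.5 rectangle; the cylinder at (12, 9) does not reach this height (z outside [4, 8.5]); Taking the union: only the 14×4.5 cube is present, so the union is just that shape — 1 connected region. The outline is a single polygon with 4 vertices. Extrusion per mm of travel: 0.8 × 0.12 / (π × 0.875²) = 0.039912. Accumulating E over each segment gives final E = 1.4767.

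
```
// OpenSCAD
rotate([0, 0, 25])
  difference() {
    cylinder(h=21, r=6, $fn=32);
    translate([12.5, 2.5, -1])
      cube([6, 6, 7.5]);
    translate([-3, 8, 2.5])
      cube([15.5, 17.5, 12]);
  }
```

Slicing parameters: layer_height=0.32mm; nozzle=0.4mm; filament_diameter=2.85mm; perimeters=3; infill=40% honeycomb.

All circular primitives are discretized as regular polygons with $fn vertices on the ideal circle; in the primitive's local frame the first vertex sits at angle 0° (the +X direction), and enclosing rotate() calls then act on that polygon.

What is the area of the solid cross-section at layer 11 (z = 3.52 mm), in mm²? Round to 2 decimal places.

At z = 3.52 mm: the r=6 cylinder contributes a regular 32-gon of circumradius 6 (area = (32/2)·6.000²·sin(360°/32) = 112.37 mm²); the cube at (12.5, 2.5) (footprint 6×6) is included at this height (area 36.00 mm²); the 15.5×17.5 cube at (-3, 8) contributes its full rectangle (area 271.25 mm²); Taking the first minus the rest: starting from the r=6 cylinder (112.37 mm²), the 6×6 cube at (12.5, 2.5) misses the remaining region (no effect); the 15.5×17.5 cube at (-3, 8) misses the remaining region (no effect) — area = 112.37 mm²; (whole slice rotated 25° about Z — lengths, areas and connectivity unchanged). Overall, the cross-section is a single solid region. Net area = 112.37 mm².

112.37 mm²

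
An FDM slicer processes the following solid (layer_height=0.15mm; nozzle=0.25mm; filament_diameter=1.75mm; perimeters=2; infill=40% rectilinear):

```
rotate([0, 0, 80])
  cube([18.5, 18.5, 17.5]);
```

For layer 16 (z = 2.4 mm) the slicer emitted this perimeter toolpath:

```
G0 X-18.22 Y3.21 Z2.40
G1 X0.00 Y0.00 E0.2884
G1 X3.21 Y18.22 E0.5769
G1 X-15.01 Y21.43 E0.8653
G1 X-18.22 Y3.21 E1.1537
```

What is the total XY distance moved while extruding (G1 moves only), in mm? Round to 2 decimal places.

74.00 mm

Sum the Euclidean lengths of each G1 segment: total = 74.00 mm.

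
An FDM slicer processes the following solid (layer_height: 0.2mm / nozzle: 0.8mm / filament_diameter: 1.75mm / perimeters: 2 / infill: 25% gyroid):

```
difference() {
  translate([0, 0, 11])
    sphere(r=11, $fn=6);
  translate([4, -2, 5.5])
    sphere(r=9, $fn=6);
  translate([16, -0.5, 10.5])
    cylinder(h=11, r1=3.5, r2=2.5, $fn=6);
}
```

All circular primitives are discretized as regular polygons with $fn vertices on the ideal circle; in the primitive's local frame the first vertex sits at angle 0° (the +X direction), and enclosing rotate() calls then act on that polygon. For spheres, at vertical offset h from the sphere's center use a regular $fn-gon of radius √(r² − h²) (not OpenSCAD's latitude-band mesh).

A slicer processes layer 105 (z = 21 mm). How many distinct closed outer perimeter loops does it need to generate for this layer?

At z = 21 mm: the sphere: section is a regular 6-gon, circumradius = √(r²−h²) = √(11²−10²) = 4.583; the sphere at (4, -2) is not intersected at this z (|z−center|=15.500 > r=9); the cone at (16, -0.5) contributes a regular 6-gon of circumradius 2.545 (interpolated between r1=3.5 and r2=2.5 at t=0.955); After the difference (first − rest): starting from the r=11 sphere, the cone at (16, -0.5) misses the remaining region (no effect) — 1 connected region. The result has 1 disconnected region.

1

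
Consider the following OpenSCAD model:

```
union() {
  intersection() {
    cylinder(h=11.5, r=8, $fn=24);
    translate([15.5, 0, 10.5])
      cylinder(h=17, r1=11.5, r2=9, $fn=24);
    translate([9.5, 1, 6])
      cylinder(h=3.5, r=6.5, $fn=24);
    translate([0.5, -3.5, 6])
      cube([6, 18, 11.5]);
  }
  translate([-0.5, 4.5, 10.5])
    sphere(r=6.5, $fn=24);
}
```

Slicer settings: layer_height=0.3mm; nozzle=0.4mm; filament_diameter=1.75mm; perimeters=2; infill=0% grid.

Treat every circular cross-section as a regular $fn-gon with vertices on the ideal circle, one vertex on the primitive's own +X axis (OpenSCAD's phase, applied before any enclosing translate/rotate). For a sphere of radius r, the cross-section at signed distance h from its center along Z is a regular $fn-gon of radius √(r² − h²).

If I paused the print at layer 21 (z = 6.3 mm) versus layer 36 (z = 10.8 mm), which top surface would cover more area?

layer 36 (z = 10.8 mm)

Layer 21 (z = 6.3): the r=8 cylinder contributes a regular 24-gon of circumradius 8 (area = (24/2)·8.000²·sin(360°/24) = 198.77 mm²); the cone at (15.5, 0) does not reach this height (z outside [10.5, 27.5]); the cylinder at (9.5, 1): section is a regular 24-gon, circumradius r=6.5 (area = (24/2)·6.500²·sin(360°/24) = 131.22 mm²); the cube at (0.5, -3.5) (footprint 6×18) is included at this height (area 108.00 mm²); Taking the intersection: at least one operand is absent at this height, so nothing remains; the sphere at (-0.5, 4.5): section is a regular 24-gon, circumradius = √(r²−h²) = √(6.5²−4.2²) = 4.961 (area = (24/2)·4.961²·sin(360°/24) = 76.43 mm²); Combining (union): only the r=6.5 sphere at (-0.5, 4.5) is present, so the union is just that shape — area = 76.43 mm². So its area = 76.43 mm². Layer 36 (z = 10.8): the r=8 cylinder gives a regular 24-gon of circumradius 8 (constant along its height) (area = (24/2)·8.000²·sin(360°/24) = 198.77 mm²); the cone at (15.5, 0) contributes a regular 24-gon of circumradius 11.456 (interpolated between r1=11.5 and r2=9 at t=0.018) (area = (24/2)·11.456²·sin(360°/24) = 407.60 mm²); the cylinder at (9.5, 1) does not reach this height (z outside [6, 9.5]); the cube at (0.5, -3.5) (footprint 6×18) is included at this height (area 108.00 mm²); After intersecting: at least one operand is absent at this height, so nothing remains; the sphere at (-0.5, 4.5): section is a regular 24-gon, circumradius = √(r²−h²) = √(6.5²−0.3²) = 6.493 (area = (24/2)·6.493²·sin(360°/24) = 130.94 mm²); Merging all regions: only the r=6.5 sphere at (-0.5, 4.5) is present, so the union is just that shape — area = 130.94 mm². So its area = 130.94 mm². Layer 36 is larger (130.94 vs 76.43 mm²).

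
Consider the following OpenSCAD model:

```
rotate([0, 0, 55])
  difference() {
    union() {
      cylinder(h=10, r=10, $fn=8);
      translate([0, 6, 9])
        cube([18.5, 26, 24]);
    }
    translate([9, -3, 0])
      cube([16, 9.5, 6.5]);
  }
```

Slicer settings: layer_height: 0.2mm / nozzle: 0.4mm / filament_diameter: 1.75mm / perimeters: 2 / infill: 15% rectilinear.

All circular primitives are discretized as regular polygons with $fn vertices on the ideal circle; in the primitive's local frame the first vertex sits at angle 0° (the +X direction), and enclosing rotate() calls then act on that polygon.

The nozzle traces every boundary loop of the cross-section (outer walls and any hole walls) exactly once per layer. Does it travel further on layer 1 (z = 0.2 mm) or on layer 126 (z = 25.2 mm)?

Layer 1 (z = 0.2): the r=10 cylinder gives a regular 8-gon of circumradius 10 (constant along its height) (perimeter = 2·8·10.000·sin(180°/8) = 61.23 mm); the cube at (0, 6) is absent (z outside [9, 33]); Combining (union): only the r=10 cylinder is present, so the union is just that shape — boundary = 61.23 mm; the cube at (9, -3) is present — its section is the full 16×9.5 rectangle (perimeter 51.00 mm); Subtracting the remaining from the first: starting from the result so far, the 16×9.5 cube at (9, -3) partially overlaps it — only the 2.41 mm² overlap (of its 152.00 mm²) is removed, clipping the outline — boundary = 60.83 mm; (whole slice rotated 55° about Z — lengths, areas and connectivity unchanged). So its perimeter = 60.83 mm. Layer 126 (z = 25.2): the cylinder is absent (z outside [0, 10]); the 18.5×26 cube at (0, 6) contributes its full rectangle (perimeter 89.00 mm); Merging all regions: only the 18.5×26 cube at (0, 6) is present, so the union is just that shape — boundary = 89.00 mm; the cube at (9, -3) does not reach this height (z outside [0, 6.5]); After the difference (first − rest): none of the subtracted shapes is present at this height, so the result so far is unchanged — boundary = 89.00 mm; (whole slice rotated 55° about Z — lengths, areas and connectivity unchanged). So its perimeter = 89.00 mm. Layer 126 is larger (89.00 vs 60.83 mm).

layer 126 (z = 25.2 mm)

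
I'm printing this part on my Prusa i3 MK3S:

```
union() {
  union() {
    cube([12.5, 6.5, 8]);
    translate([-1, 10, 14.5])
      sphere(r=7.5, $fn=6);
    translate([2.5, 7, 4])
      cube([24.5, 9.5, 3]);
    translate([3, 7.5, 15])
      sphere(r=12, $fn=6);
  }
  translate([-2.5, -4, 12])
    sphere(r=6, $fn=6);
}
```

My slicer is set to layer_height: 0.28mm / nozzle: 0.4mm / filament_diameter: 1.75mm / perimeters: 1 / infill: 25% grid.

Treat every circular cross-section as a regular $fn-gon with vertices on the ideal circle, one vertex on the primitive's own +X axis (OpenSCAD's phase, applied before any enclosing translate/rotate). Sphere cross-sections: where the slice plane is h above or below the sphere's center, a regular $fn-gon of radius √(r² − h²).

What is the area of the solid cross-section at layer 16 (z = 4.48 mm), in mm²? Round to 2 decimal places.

At z = 4.48 mm: the 12.5×6.5 cube contributes its full rectangle (area 81.25 mm²); the sphere at (-1, 10) is absent (|z−center|=10.020 > r=7.5); the cube at (2.5, 7) (footprint 24.5×9.5) is included at this height (area 232.75 mm²); the r=12 sphere at (3, 7.5) slices to a regular 6-gon of circumradius 5.773 (√(r²−h²) with h=10.52 from center) (area = (6/2)·5.773²·sin(360°/6) = 86.59 mm²); Taking the union: the regions partially overlap — summed areas 400.59 mm² minus the doubly-counted overlap 55.36 mm² gives 345.23 mm² — area = 345.23 mm²; the sphere at (-2.5, -4) does not reach this height (|z−center|=7.520 > r=6); Taking the union: only that combined region is present, so the union is just that shape — area = 345.23 mm². Overall, the cross-section is a single solid region. Net area = 345.23 mm².

345.23 mm²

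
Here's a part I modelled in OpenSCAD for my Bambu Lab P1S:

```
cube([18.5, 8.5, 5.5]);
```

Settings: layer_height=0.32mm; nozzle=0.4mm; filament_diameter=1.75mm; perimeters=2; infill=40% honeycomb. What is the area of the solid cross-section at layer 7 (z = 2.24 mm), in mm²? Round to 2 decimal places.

At z = 2.24 mm: the 18.5×8.5 cube contributes its full rectangle (area 157.25 mm²). Overall, the cross-section is a single solid region. Net area = 157.25 mm².

157.25 mm²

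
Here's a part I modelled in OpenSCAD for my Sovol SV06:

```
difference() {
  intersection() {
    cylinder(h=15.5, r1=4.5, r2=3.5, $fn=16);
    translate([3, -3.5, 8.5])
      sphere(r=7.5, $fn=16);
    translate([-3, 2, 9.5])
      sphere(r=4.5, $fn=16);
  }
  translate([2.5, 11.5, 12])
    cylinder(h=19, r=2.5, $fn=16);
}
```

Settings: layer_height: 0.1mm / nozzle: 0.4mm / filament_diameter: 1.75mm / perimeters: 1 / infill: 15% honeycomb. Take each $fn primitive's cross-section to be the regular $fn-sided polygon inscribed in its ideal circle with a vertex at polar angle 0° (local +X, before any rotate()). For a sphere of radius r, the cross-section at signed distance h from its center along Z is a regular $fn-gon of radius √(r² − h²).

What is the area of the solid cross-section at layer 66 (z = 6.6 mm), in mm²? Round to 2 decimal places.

10.13 mm²

At z = 6.6 mm: the cone: at t=0.426 of its height the radius interpolates to r₁+(r₂−r₁)t = 4.074, giving a regular 16-gon of that circumradius (area = (16/2)·4.074²·sin(360°/16) = 50.82 mm²); the r=7.5 sphere at (3, -3.5) contributes a regular 16-gon of circumradius √(7.5²−1.9²) = 7.255 (area = (16/2)·7.255²·sin(360°/16) = 161.16 mm²); the sphere at (-3, 2): section is a regular 16-gon, circumradius = √(r²−h²) = √(4.5²−2.9²) = 3.441 (area = (16/2)·3.441²·sin(360°/16) = 36.25 mm²); After intersecting: the r=7.5 sphere at (3, -3.5) partially overlaps the cone; clipping to the common part keeps 42.53 mm²; the r=4.5 sphere at (-3, 2) partially overlaps the running intersection; clipping to the common part keeps 10.13 mm² — area = 10.13 mm²; the cylinder at (2.5, 11.5) is not intersected at this z (z outside [12, 31]); After the difference (first − rest): none of the subtracted shapes is present at this height, so the result so far is unchanged — area = 10.13 mm². Overall, the cross-section is a single solid region. Net area = 10.13 mm².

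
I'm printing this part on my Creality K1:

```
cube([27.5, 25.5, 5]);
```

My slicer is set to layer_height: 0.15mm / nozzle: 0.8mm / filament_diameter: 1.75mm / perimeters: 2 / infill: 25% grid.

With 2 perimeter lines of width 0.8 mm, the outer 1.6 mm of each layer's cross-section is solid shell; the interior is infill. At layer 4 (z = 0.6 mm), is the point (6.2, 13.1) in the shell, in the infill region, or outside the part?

infill

At z = 0.6 mm: the cube (footprint 27.5×25.5) is included at this height. Overall, the cross-section is a single solid region. The nearest boundary edge runs (0.00, 25.50)→(0.00, 0.00); distance from the point to it = 6.20 mm. The point is inside the cross-section and 6.20 mm from the nearest boundary — more than the 1.6 mm shell width (2 × 0.8), so it's in the infill interior.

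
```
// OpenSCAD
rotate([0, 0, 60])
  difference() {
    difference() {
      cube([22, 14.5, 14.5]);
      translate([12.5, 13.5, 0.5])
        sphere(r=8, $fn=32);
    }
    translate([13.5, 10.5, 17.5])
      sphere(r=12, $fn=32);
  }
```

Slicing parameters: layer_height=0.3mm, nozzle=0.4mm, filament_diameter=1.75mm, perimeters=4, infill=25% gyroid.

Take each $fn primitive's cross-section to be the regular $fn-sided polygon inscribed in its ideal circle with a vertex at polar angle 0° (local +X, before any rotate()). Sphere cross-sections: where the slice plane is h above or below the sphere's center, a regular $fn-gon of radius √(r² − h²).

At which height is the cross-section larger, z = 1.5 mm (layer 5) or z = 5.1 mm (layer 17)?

Layer 5 (z = 1.5): the cube (footprint 22×14.5) is included at this height (area 319.00 mm²); the r=8 sphere at (12.5, 13.5) slices to a regular 32-gon of circumradius 7.937 (√(r²−h²) with h=1 from center) (area = (32/2)·7.937²·sin(360°/32) = 196.65 mm²); Subtracting the remaining from the first: starting from the 22×14.5 cube (319.00 mm²), the r=8 sphere at (12.5, 13.5) partially overlaps it — only the 114.10 mm² overlap (of its 196.65 mm²) is removed, clipping the outline — area = 204.90 mm²; the sphere at (13.5, 10.5) does not reach this height (|z−center|=16.000 > r=12); Taking the first minus the rest: none of the subtracted shapes is present at this height, so that combined region is unchanged — area = 204.90 mm²; (rotated 60° about Z; rotation is an isometry so areas/perimeters/island counts are preserved). So its area = 204.90 mm². Layer 17 (z = 5.1): the cube (footprint 22×14.5) is included at this height (area 319.00 mm²); the r=8 sphere at (12.5, 13.5) slices to a regular 32-gon of circumradius 6.545 (√(r²−h²) with h=4.6 from center) (area = (32/2)·6.545²·sin(360°/32) = 133.72 mm²); Subtracting the remaining from the first: starting from the 22×14.5 cube (319.00 mm²), the r=8 sphere at (12.5, 13.5) partially overlaps it — only the 79.85 mm² overlap (of its 133.72 mm²) is removed, clipping the outline — area = 239.15 mm²; the sphere at (13.5, 10.5) is not intersected at this z (|z−center|=12.400 > r=12); Subtracting the remaining from the first: none of the subtracted shapes is present at this height, so the result so far is unchanged — area = 239.15 mm²; (rotated 60° about Z; rotation is an isometry so areas/perimeters/island counts are preserved). So its area = 239.15 mm². Layer 17 is larger (239.15 vs 204.90 mm²).

layer 17 (z = 5.1 mm)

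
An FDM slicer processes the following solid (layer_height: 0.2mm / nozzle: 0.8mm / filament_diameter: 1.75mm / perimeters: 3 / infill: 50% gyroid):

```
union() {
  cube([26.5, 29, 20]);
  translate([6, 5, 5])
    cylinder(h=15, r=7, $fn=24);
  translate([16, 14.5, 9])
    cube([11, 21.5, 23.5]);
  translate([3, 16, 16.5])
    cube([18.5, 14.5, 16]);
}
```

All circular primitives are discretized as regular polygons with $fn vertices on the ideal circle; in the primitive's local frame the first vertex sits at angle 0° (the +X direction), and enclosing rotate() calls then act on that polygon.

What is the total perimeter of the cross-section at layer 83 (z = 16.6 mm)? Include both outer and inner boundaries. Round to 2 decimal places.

At z = 16.6 mm: the cube is present — its section is the full 26.5×29 rectangle (perimeter 111.00 mm); the r=7 cylinder at (6, 5) gives a regular 24-gon of circumradius 7 (constant along its height) (perimeter = 2·24·7.000·sin(180°/24) = 43.86 mm); the cube at (16, 14.5) (footprint 11×21.5) is included at this height (perimeter 65.00 mm); the cube at (3, 16) (footprint 18.5×14.5) is included at this height (perimeter 66.00 mm); Taking the union: the regions partially overlap (shared area 535.55 mm²), so the edge portions inside another operand are dropped and the merged outline is re-measured after clipping — boundary = 127.38 mm. Overall, the cross-section is a single solid region. Total boundary length (outer) = 127.38 mm.

127.38 mm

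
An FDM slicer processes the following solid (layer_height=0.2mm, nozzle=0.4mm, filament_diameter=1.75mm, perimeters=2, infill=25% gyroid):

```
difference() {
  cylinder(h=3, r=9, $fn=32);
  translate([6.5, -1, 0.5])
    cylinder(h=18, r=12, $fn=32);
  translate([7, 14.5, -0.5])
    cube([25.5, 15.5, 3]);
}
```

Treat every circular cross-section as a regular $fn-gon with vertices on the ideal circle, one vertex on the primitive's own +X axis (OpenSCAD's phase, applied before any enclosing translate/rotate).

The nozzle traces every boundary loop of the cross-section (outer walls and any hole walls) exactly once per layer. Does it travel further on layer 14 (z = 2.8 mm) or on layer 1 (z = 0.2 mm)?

layer 1 (z = 0.2 mm)

Layer 14 (z = 2.8): the r=9 cylinder gives a regular 32-gon of circumradius 9 (constant along its height) (perimeter = 2·32·9.000·sin(180°/32) = 56.46 mm); the r=12 cylinder at (6.5, -1) contributes a regular 32-gon of circumradius 12 (perimeter = 2·32·12.000·sin(180°/32) = 75.28 mm); the cube at (7, 14.5) is absent (z outside [-0.5, 2.5]); Taking the first minus the rest: starting from the r=9 cylinder, the r=12 cylinder at (6.5, -1) partially overlaps it — only the 200.64 mm² overlap (of its 449.49 mm²) is removed, clipping the outline — boundary = 45.17 mm. So its perimeter = 45.17 mm. Layer 1 (z = 0.2): the r=9 cylinder gives a regular 32-gon of circumradius 9 (constant along its height) (perimeter = 2·32·9.000·sin(180°/32) = 56.46 mm); the cylinder at (6.5, -1) is absent (z outside [0.5, 18.5]); the cube at (7, 14.5) is present — its section is the full 25.5×15.5 rectangle (perimeter 82.00 mm); After the difference (first − rest): starting from the r=9 cylinder, the 25.5×15.5 cube at (7, 14.5) misses the remaining region (no effect) — boundary = 56.46 mm. So its perimeter = 56.46 mm. Layer 1 is larger (56.46 vs 45.17 mm).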